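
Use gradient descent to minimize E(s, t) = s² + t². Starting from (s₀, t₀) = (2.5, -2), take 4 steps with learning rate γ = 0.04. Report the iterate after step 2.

(2.116, -1.6928)

∇E = (2s, 2t)
(s₁, t₁) = (2.5, -2) − 0.04·(5, -4) = (2.3, -1.84)
(s₂, t₂) = (2.3, -1.84) − 0.04·(4.6, -3.68) = (2.116, -1.6928)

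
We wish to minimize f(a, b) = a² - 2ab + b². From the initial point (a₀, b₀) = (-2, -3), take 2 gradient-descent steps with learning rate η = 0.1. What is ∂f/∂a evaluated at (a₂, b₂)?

∇f = (2a - 2b, -2a + 2b)
(a₁, b₁) = (-2, -3) − 0.1·(2, -2) = (-2.2, -2.8)
(a₂, b₂) = (-2.2, -2.8) − 0.1·(1.2, -1.2) = (-2.32, -2.68)
∂f/∂a at (-2.32, -2.68) = 0.72

0.72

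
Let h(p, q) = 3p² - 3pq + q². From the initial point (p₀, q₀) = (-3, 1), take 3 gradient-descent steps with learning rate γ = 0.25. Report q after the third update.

∇h = (6p - 3q, -3p + 2q)
Step 1: at (-3, 1), ∇h = (-21, 11) → (-3, 1) − 0.25·(-21, 11) = (2.25, -1.75)
Step 2: at (2.25, -1.75), ∇h = (18.75, -10.25) → (2.25, -1.75) − 0.25·(18.75, -10.25) = (-2.4375, 0.8125)
Step 3: at (-2.4375, 0.8125), ∇h = (-17.0625, 8.9375) → (-2.4375, 0.8125) − 0.25·(-17.0625, 8.9375) = (1.828125, -1.421875)
q = -1.421875

-1.421875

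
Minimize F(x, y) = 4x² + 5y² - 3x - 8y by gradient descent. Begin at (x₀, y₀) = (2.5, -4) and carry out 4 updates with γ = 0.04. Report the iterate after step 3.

(1.043168, -0.2368)

∇F = (8x - 3, 10y - 8)
(x₁, y₁) = (2.5, -4) − 0.04·(17, -48) = (1.82, -2.08)
(x₂, y₂) = (1.82, -2.08) − 0.04·(11.56, -28.8) = (1.3576, -0.928)
(x₃, y₃) = (1.3576, -0.928) − 0.04·(7.8608, -17.28) = (1.043168, -0.2368)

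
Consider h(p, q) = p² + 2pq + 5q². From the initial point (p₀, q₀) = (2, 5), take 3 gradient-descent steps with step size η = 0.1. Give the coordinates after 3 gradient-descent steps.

∇h = (2p + 2q, 2p + 10q)
Step 1: at (2, 5), ∇h = (14, 54) → (2, 5) − 0.1·(14, 54) = (0.6, -0.4)
Step 2: at (0.6, -0.4), ∇h = (0.4, -2.8) → (0.6, -0.4) − 0.1·(0.4, -2.8) = (0.56, -0.12)
Step 3: at (0.56, -0.12), ∇h = (0.88, -0.08) → (0.56, -0.12) − 0.1·(0.88, -0.08) = (0.472, -0.112)

(0.472, -0.112)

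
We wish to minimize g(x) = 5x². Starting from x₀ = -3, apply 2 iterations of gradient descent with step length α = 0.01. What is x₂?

g′(x) = 10x
x₁ = -3 − 0.01·(-30) = -2.7
x₂ = -2.7 − 0.01·(-27) = -2.43

-2.43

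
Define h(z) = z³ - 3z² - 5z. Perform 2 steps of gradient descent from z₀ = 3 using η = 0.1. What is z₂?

h′(z) = 3z² - 6z - 5
Step 1: h′(3) = 4; z₁ = 3 − 0.1·4 = 2.6
Step 2: h′(2.6) = -0.32; z₂ = 2.6 − 0.1·(-0.32) = 2.632

2.632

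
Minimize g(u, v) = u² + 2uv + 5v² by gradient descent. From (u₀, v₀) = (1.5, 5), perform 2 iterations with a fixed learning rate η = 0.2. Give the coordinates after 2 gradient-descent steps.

∇g = (2u + 2v, 2u + 10v)
Step 1: at (1.5, 5), ∇g = (13, 53) → (1.5, 5) − 0.2·(13, 53) = (-1.1, -5.6)
Step 2: at (-1.1, -5.6), ∇g = (-13.4, -58.2) → (-1.1, -5.6) − 0.2·(-13.4, -58.2) = (1.58, 6.04)

(1.58, 6.04)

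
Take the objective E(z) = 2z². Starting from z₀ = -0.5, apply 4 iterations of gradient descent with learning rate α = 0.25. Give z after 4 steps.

E′(z) = 4z
z₁ = -0.5 − 0.25·(-2) = 0
z₂ = 0 − 0.25·0 = 0
z₃ = 0 − 0.25·0 = 0
z₄ = 0 − 0.25·0 = 0

0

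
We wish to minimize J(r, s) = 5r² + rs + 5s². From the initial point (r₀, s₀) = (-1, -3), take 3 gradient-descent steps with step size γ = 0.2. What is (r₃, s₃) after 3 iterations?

(2.944, 3.968)

∇J = (10r + s, r + 10s)
(r₁, s₁) = (-1, -3) − 0.2·(-13, -31) = (1.6, 3.2)
(r₂, s₂) = (1.6, 3.2) − 0.2·(19.2, 33.6) = (-2.24, -3.52)
(r₃, s₃) = (-2.24, -3.52) − 0.2·(-25.92, -37.44) = (2.944, 3.968)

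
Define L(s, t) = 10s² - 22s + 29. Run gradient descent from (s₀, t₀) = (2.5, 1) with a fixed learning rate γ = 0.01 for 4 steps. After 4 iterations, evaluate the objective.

∇L = (20s - 22, 0)
Step 1: at (2.5, 1), ∇L = (28, 0) → (2.5, 1) − 0.01·(28, 0) = (2.22, 1)
Step 2: at (2.22, 1), ∇L = (22.4, 0) → (2.22, 1) − 0.01·(22.4, 0) = (1.996, 1)
Step 3: at (1.996, 1), ∇L = (17.92, 0) → (1.996, 1) − 0.01·(17.92, 0) = (1.8168, 1)
Step 4: at (1.8168, 1), ∇L = (14.336, 0) → (1.8168, 1) − 0.01·(14.336, 0) = (1.67344, 1)
L(1.67344, 1) = 20.188334336

20.188334336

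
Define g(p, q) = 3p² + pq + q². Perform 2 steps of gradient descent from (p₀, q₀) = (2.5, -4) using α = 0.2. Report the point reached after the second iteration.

(0.52, -1.8)

∇g = (6p + q, p + 2q)
(p₁, q₁) = (2.5, -4) − 0.2·(11, -5.5) = (0.3, -2.9)
(p₂, q₂) = (0.3, -2.9) − 0.2·(-1.1, -5.5) = (0.52, -1.8)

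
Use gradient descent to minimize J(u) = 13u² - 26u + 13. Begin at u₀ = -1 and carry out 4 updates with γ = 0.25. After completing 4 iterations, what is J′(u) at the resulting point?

J′(u) = 26u - 26
u₁ = -1 − 0.25·(-52) = 12
u₂ = 12 − 0.25·286 = -59.5
u₃ = -59.5 − 0.25·(-1573) = 333.75
u₄ = 333.75 − 0.25·8651.5 = -1829.125
J′(u) at (-1829.125) = -47583.25

-47583.25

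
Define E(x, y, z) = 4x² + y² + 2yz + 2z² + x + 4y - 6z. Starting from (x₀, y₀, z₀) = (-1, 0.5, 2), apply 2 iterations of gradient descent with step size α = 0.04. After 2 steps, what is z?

∇E = (8x + 1, 2y + 2z + 4, 2y + 4z - 6)
(x₁, y₁, z₁) = (-1, 0.5, 2) − 0.04·(-7, 9, 3) = (-0.72, 0.14, 1.88)
(x₂, y₂, z₂) = (-0.72, 0.14, 1.88) − 0.04·(-4.76, 8.04, 1.8) = (-0.5296, -0.1816, 1.808)
z = 1.808

1.808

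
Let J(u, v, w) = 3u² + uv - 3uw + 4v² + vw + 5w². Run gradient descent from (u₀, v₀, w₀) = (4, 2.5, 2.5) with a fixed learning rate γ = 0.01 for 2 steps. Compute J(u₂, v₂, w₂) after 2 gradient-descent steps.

∇J = (6u + v - 3w, u + 8v + w, -3u + v + 10w)
Step 1: at (4, 2.5, 2.5), ∇J = (19, 26.5, 15.5) → (4, 2.5, 2.5) − 0.01·(19, 26.5, 15.5) = (3.81, 2.235, 2.345)
Step 2: at (3.81, 2.235, 2.345), ∇J = (18.06, 24.035, 14.255) → (3.81, 2.235, 2.345) − 0.01·(18.06, 24.035, 14.255) = (3.6294, 1.99465, 2.20245)
J(3.6294, 1.99465, 2.20245) = 67.337861095

67.337861095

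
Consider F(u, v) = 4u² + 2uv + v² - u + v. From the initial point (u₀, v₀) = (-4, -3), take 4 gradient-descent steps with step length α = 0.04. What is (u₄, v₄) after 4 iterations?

∇F = (8u + 2v - 1, 2u + 2v + 1)
(u₁, v₁) = (-4, -3) − 0.04·(-39, -13) = (-2.44, -2.48)
(u₂, v₂) = (-2.44, -2.48) − 0.04·(-25.48, -8.84) = (-1.4208, -2.1264)
(u₃, v₃) = (-1.4208, -2.1264) − 0.04·(-16.6192, -6.0944) = (-0.756032, -1.882624)
(u₄, v₄) = (-0.756032, -1.882624) − 0.04·(-10.813504, -4.277312) = (-0.32349184, -1.71153152)

(-0.32349184, -1.71153152)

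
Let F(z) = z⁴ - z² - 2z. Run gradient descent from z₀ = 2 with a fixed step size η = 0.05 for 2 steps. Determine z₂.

F′(z) = 4z³ - 2z - 2
z₁ = 2 − 0.05·26 = 0.7
z₂ = 0.7 − 0.05·(-2.028) = 0.8014

0.8014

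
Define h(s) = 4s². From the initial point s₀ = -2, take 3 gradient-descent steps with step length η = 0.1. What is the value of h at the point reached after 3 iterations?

0.001024

h′(s) = 8s
s₁ = -2 − 0.1·(-16) = -0.4
s₂ = -0.4 − 0.1·(-3.2) = -0.08
s₃ = -0.08 − 0.1·(-0.64) = -0.016
h(-0.016) = 0.001024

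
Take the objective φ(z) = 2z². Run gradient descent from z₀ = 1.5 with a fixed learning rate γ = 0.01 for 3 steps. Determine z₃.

φ′(z) = 4z
z₁ = 1.5 − 0.01·6 = 1.44
z₂ = 1.44 − 0.01·5.76 = 1.3824
z₃ = 1.3824 − 0.01·5.5296 = 1.327104

1.327104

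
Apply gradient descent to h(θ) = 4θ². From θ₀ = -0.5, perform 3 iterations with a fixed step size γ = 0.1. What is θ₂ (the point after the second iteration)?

h′(θ) = 8θ
θ₁ = -0.5 − 0.1·(-4) = -0.1
θ₂ = -0.1 − 0.1·(-0.8) = -0.02

-0.02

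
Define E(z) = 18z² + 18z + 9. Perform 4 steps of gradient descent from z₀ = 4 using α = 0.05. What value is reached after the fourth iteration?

E′(z) = 36z + 18
Step 1: E′(4) = 162; z₁ = 4 − 0.05·162 = -4.1
Step 2: E′(-4.1) = -129.6; z₂ = -4.1 − 0.05·(-129.6) = 2.38
Step 3: E′(2.38) = 103.68; z₃ = 2.38 − 0.05·103.68 = -2.804
Step 4: E′(-2.804) = -82.944; z₄ = -2.804 − 0.05·(-82.944) = 1.3432

1.3432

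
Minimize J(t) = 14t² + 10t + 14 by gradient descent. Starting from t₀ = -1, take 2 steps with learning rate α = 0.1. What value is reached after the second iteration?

-2.44

J′(t) = 28t + 10
t₁ = -1 − 0.1·(-18) = 0.8
t₂ = 0.8 − 0.1·32.4 = -2.44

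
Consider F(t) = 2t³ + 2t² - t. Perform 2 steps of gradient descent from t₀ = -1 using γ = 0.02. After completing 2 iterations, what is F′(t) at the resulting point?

1.357206337024

F′(t) = 6t² + 4t - 1
t₁ = -1 − 0.02·1 = -1.02
t₂ = -1.02 − 0.02·1.1624 = -1.043248
F′(t) at (-1.043248) = 1.357206337024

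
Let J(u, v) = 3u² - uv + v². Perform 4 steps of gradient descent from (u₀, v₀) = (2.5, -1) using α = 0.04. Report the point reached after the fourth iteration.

∇J = (6u - v, -u + 2v)
(u₁, v₁) = (2.5, -1) − 0.04·(16, -4.5) = (1.86, -0.82)
(u₂, v₂) = (1.86, -0.82) − 0.04·(11.98, -3.5) = (1.3808, -0.68)
(u₃, v₃) = (1.3808, -0.68) − 0.04·(8.9648, -2.7408) = (1.022208, -0.570368)
(u₄, v₄) = (1.022208, -0.570368) − 0.04·(6.703616, -2.162944) = (0.75406336, -0.48385024)

(0.75406336, -0.48385024)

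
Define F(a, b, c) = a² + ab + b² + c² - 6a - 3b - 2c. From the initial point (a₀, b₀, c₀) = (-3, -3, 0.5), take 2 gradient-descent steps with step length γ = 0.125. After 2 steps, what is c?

0.71875

∇F = (2a + b - 6, a + 2b - 3, 2c - 2)
(a₁, b₁, c₁) = (-3, -3, 0.5) − 0.125·(-15, -12, -1) = (-1.125, -1.5, 0.625)
(a₂, b₂, c₂) = (-1.125, -1.5, 0.625) − 0.125·(-9.75, -7.125, -0.75) = (0.09375, -0.609375, 0.71875)
c = 0.71875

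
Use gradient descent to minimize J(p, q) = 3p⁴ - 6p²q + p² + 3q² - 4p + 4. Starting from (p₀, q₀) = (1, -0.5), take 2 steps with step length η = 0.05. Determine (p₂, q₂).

∇J = (12p³ - 12pq + 2p - 4, -6p² + 6q)
Step 1: at (1, -0.5), ∇J = (16, -9) → (1, -0.5) − 0.05·(16, -9) = (0.2, -0.05)
Step 2: at (0.2, -0.05), ∇J = (-3.384, -0.54) → (0.2, -0.05) − 0.05·(-3.384, -0.54) = (0.3692, -0.023)

(0.3692, -0.023)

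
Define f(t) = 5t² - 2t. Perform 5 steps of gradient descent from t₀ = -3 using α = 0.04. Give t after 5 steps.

f′(t) = 10t - 2
Step 1: f′(-3) = -32; t₁ = -3 − 0.04·(-32) = -1.72
Step 2: f′(-1.72) = -19.2; t₂ = -1.72 − 0.04·(-19.2) = -0.952
Step 3: f′(-0.952) = -11.52; t₃ = -0.952 − 0.04·(-11.52) = -0.4912
Step 4: f′(-0.4912) = -6.912; t₄ = -0.4912 − 0.04·(-6.912) = -0.21472
Step 5: f′(-0.21472) = -4.1472; t₅ = -0.21472 − 0.04·(-4.1472) = -0.048832

-0.048832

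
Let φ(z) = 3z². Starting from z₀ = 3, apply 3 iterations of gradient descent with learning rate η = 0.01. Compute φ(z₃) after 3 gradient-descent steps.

18.626484088512

φ′(z) = 6z
z₁ = 3 − 0.01·18 = 2.82
z₂ = 2.82 − 0.01·16.92 = 2.6508
z₃ = 2.6508 − 0.01·15.9048 = 2.491752
φ(2.491752) = 18.626484088512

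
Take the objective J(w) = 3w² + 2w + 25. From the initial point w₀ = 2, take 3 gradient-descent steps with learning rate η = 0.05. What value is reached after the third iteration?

0.467

J′(w) = 6w + 2
w₁ = 2 − 0.05·14 = 1.3
w₂ = 1.3 − 0.05·9.8 = 0.81
w₃ = 0.81 − 0.05·6.86 = 0.467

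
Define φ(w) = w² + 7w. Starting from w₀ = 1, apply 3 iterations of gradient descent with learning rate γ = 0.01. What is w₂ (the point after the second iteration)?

0.8218

φ′(w) = 2w + 7
Step 1: φ′(1) = 9; w₁ = 1 − 0.01·9 = 0.91
Step 2: φ′(0.91) = 8.82; w₂ = 0.91 − 0.01·8.82 = 0.8218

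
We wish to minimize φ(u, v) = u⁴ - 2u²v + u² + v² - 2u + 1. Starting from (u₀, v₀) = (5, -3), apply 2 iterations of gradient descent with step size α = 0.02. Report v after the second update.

-0.186816

∇φ = (4u³ - 4uv + 2u - 2, -2u² + 2v)
Step 1: at (5, -3), ∇φ = (568, -56) → (5, -3) − 0.02·(568, -56) = (-6.36, -1.88)
Step 2: at (-6.36, -1.88), ∇φ = (-1091.585024, -84.6592) → (-6.36, -1.88) − 0.02·(-1091.585024, -84.6592) = (15.47170048, -0.186816)
v = -0.186816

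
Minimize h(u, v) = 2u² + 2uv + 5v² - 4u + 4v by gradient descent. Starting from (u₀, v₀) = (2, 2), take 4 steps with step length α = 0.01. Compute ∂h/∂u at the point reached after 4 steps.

∇h = (4u + 2v - 4, 2u + 10v + 4)
(u₁, v₁) = (2, 2) − 0.01·(8, 28) = (1.92, 1.72)
(u₂, v₂) = (1.92, 1.72) − 0.01·(7.12, 25.04) = (1.8488, 1.4696)
(u₃, v₃) = (1.8488, 1.4696) − 0.01·(6.3344, 22.3936) = (1.785456, 1.245664)
(u₄, v₄) = (1.785456, 1.245664) − 0.01·(5.633152, 20.027552) = (1.72912448, 1.04538848)
∂h/∂u at (1.72912448, 1.04538848) = 5.00727488

5.00727488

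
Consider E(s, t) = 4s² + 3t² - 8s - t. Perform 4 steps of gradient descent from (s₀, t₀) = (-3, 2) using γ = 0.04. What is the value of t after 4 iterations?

0.77830656

∇E = (8s - 8, 6t - 1)
Step 1: at (-3, 2), ∇E = (-32, 11) → (-3, 2) − 0.04·(-32, 11) = (-1.72, 1.56)
Step 2: at (-1.72, 1.56), ∇E = (-21.76, 8.36) → (-1.72, 1.56) − 0.04·(-21.76, 8.36) = (-0.8496, 1.2256)
Step 3: at (-0.8496, 1.2256), ∇E = (-14.7968, 6.3536) → (-0.8496, 1.2256) − 0.04·(-14.7968, 6.3536) = (-0.257728, 0.971456)
Step 4: at (-0.257728, 0.971456), ∇E = (-10.061824, 4.828736) → (-0.257728, 0.971456) − 0.04·(-10.061824, 4.828736) = (0.14474496, 0.77830656)
t = 0.77830656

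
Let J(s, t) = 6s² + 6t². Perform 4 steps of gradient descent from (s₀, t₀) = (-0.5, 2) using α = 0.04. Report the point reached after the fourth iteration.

∇J = (12s, 12t)
Step 1: at (-0.5, 2), ∇J = (-6, 24) → (-0.5, 2) − 0.04·(-6, 24) = (-0.26, 1.04)
Step 2: at (-0.26, 1.04), ∇J = (-3.12, 12.48) → (-0.26, 1.04) − 0.04·(-3.12, 12.48) = (-0.1352, 0.5408)
Step 3: at (-0.1352, 0.5408), ∇J = (-1.6224, 6.4896) → (-0.1352, 0.5408) − 0.04·(-1.6224, 6.4896) = (-0.070304, 0.281216)
Step 4: at (-0.070304, 0.281216), ∇J = (-0.843648, 3.374592) → (-0.070304, 0.281216) − 0.04·(-0.843648, 3.374592) = (-0.03655808, 0.14623232)

(-0.03655808, 0.14623232)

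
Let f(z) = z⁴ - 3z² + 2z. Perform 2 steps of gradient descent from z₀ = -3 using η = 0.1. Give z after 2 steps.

f′(z) = 4z³ - 6z + 2
z₁ = -3 − 0.1·(-88) = 5.8
z₂ = 5.8 − 0.1·747.648 = -68.9648

-68.9648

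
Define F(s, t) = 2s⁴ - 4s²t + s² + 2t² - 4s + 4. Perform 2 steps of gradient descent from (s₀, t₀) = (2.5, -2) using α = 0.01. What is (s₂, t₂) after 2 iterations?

(0.70355968, -1.574976)

∇F = (8s³ - 8st + 2s - 4, -4s² + 4t)
(s₁, t₁) = (2.5, -2) − 0.01·(166, -33) = (0.84, -1.67)
(s₂, t₂) = (0.84, -1.67) − 0.01·(13.644032, -9.5024) = (0.70355968, -1.574976)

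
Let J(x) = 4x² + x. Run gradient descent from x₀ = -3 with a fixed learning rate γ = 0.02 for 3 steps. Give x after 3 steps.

J′(x) = 8x + 1
Step 1: J′(-3) = -23; x₁ = -3 − 0.02·(-23) = -2.54
Step 2: J′(-2.54) = -19.32; x₂ = -2.54 − 0.02·(-19.32) = -2.1536
Step 3: J′(-2.1536) = -16.2288; x₃ = -2.1536 − 0.02·(-16.2288) = -1.829024

-1.829024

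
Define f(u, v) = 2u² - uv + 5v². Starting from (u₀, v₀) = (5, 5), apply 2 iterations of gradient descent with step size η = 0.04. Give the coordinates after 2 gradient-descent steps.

(3.824, 2.096)

∇f = (4u - v, -u + 10v)
Step 1: at (5, 5), ∇f = (15, 45) → (5, 5) − 0.04·(15, 45) = (4.4, 3.2)
Step 2: at (4.4, 3.2), ∇f = (14.4, 27.6) → (4.4, 3.2) − 0.04·(14.4, 27.6) = (3.824, 2.096)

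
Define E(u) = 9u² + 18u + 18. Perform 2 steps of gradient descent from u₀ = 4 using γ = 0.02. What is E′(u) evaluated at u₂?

E′(u) = 18u + 18
u₁ = 4 − 0.02·90 = 2.2
u₂ = 2.2 − 0.02·57.6 = 1.048
E′(u) at (1.048) = 36.864

36.864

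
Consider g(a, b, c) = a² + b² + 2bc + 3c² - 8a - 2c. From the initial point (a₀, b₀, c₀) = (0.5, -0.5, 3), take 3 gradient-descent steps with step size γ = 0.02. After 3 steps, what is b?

∇g = (2a - 8, 2b + 2c, 2b + 6c - 2)
Step 1: at (0.5, -0.5, 3), ∇g = (-7, 5, 15) → (0.5, -0.5, 3) − 0.02·(-7, 5, 15) = (0.64, -0.6, 2.7)
Step 2: at (0.64, -0.6, 2.7), ∇g = (-6.72, 4.2, 13) → (0.64, -0.6, 2.7) − 0.02·(-6.72, 4.2, 13) = (0.7744, -0.684, 2.44)
Step 3: at (0.7744, -0.684, 2.44), ∇g = (-6.4512, 3.512, 11.272) → (0.7744, -0.684, 2.44) − 0.02·(-6.4512, 3.512, 11.272) = (0.903424, -0.75424, 2.21456)
b = -0.75424

-0.75424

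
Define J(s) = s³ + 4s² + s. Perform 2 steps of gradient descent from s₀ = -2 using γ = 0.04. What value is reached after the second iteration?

J′(s) = 3s² + 8s + 1
s₁ = -2 − 0.04·(-3) = -1.88
s₂ = -1.88 − 0.04·(-3.4368) = -1.742528

-1.742528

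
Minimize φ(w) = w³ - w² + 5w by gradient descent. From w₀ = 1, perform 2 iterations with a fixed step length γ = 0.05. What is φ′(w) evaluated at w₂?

φ′(w) = 3w² - 2w + 5
Step 1: φ′(1) = 6; w₁ = 1 − 0.05·6 = 0.7
Step 2: φ′(0.7) = 5.07; w₂ = 0.7 − 0.05·5.07 = 0.4465
φ′(w) at (0.4465) = 4.70508675

4.70508675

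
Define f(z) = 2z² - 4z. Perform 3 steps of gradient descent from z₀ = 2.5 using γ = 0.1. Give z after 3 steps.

f′(z) = 4z - 4
Step 1: f′(2.5) = 6; z₁ = 2.5 − 0.1·6 = 1.9
Step 2: f′(1.9) = 3.6; z₂ = 1.9 − 0.1·3.6 = 1.54
Step 3: f′(1.54) = 2.16; z₃ = 1.54 − 0.1·2.16 = 1.324

1.324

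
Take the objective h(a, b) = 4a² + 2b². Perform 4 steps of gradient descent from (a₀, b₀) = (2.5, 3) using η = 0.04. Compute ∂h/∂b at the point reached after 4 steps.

5.97445632

∇h = (8a, 4b)
Step 1: at (2.5, 3), ∇h = (20, 12) → (2.5, 3) − 0.04·(20, 12) = (1.7, 2.52)
Step 2: at (1.7, 2.52), ∇h = (13.6, 10.08) → (1.7, 2.52) − 0.04·(13.6, 10.08) = (1.156, 2.1168)
Step 3: at (1.156, 2.1168), ∇h = (9.248, 8.4672) → (1.156, 2.1168) − 0.04·(9.248, 8.4672) = (0.78608, 1.778112)
Step 4: at (0.78608, 1.778112), ∇h = (6.28864, 7.112448) → (0.78608, 1.778112) − 0.04·(6.28864, 7.112448) = (0.5345344, 1.49361408)
∂h/∂b at (0.5345344, 1.49361408) = 5.97445632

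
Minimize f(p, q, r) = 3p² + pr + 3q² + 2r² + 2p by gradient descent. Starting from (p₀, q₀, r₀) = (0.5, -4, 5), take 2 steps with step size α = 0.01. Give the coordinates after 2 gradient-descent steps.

∇f = (6p + r + 2, 6q, p + 4r)
Step 1: at (0.5, -4, 5), ∇f = (10, -24, 20.5) → (0.5, -4, 5) − 0.01·(10, -24, 20.5) = (0.4, -3.76, 4.795)
Step 2: at (0.4, -3.76, 4.795), ∇f = (9.195, -22.56, 19.58) → (0.4, -3.76, 4.795) − 0.01·(9.195, -22.56, 19.58) = (0.30805, -3.5344, 4.5992)

(0.30805, -3.5344, 4.5992)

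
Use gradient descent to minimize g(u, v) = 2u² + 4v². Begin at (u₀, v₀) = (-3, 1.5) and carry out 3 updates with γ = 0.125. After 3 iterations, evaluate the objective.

0.28125

∇g = (4u, 8v)
(u₁, v₁) = (-3, 1.5) − 0.125·(-12, 12) = (-1.5, 0)
(u₂, v₂) = (-1.5, 0) − 0.125·(-6, 0) = (-0.75, 0)
(u₃, v₃) = (-0.75, 0) − 0.125·(-3, 0) = (-0.375, 0)
g(-0.375, 0) = 0.28125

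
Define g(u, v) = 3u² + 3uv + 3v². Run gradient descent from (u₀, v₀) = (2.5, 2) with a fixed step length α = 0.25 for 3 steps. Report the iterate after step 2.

(3.53125, 3.5)

∇g = (6u + 3v, 3u + 6v)
Step 1: at (2.5, 2), ∇g = (21, 19.5) → (2.5, 2) − 0.25·(21, 19.5) = (-2.75, -2.875)
Step 2: at (-2.75, -2.875), ∇g = (-25.125, -25.5) → (-2.75, -2.875) − 0.25·(-25.125, -25.5) = (3.53125, 3.5)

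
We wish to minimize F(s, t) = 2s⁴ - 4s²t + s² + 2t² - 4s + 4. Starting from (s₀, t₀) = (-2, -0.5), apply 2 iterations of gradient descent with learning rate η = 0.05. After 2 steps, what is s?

∇F = (8s³ - 8st + 2s - 4, -4s² + 4t)
(s₁, t₁) = (-2, -0.5) − 0.05·(-80, -18) = (2, 0.4)
(s₂, t₂) = (2, 0.4) − 0.05·(57.6, -14.4) = (-0.88, 1.12)
s = -0.88

-0.88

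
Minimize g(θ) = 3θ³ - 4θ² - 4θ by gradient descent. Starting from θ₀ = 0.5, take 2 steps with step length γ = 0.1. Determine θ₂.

1.2949375

g′(θ) = 9θ² - 8θ - 4
θ₁ = 0.5 − 0.1·(-5.75) = 1.075
θ₂ = 1.075 − 0.1·(-2.199375) = 1.2949375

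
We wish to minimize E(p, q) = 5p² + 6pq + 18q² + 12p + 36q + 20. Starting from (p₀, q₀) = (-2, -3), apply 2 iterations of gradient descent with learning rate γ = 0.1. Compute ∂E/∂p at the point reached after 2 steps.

-140.4

∇E = (10p + 6q + 12, 6p + 36q + 36)
(p₁, q₁) = (-2, -3) − 0.1·(-26, -84) = (0.6, 5.4)
(p₂, q₂) = (0.6, 5.4) − 0.1·(50.4, 234) = (-4.44, -18)
∂E/∂p at (-4.44, -18) = -140.4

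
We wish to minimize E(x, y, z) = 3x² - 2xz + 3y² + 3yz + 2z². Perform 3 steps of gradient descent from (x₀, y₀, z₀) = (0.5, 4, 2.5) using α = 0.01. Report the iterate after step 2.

(0.5346, 3.3952, 2.09825)

∇E = (6x - 2z, 6y + 3z, -2x + 3y + 4z)
Step 1: at (0.5, 4, 2.5), ∇E = (-2, 31.5, 21) → (0.5, 4, 2.5) − 0.01·(-2, 31.5, 21) = (0.52, 3.685, 2.29)
Step 2: at (0.52, 3.685, 2.29), ∇E = (-1.46, 28.98, 19.175) → (0.52, 3.685, 2.29) − 0.01·(-1.46, 28.98, 19.175) = (0.5346, 3.3952, 2.09825)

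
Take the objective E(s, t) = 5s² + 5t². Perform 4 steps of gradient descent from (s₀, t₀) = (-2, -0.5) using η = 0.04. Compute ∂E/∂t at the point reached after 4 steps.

-0.648

∇E = (10s, 10t)
Step 1: at (-2, -0.5), ∇E = (-20, -5) → (-2, -0.5) − 0.04·(-20, -5) = (-1.2, -0.3)
Step 2: at (-1.2, -0.3), ∇E = (-12, -3) → (-1.2, -0.3) − 0.04·(-12, -3) = (-0.72, -0.18)
Step 3: at (-0.72, -0.18), ∇E = (-7.2, -1.8) → (-0.72, -0.18) − 0.04·(-7.2, -1.8) = (-0.432, -0.108)
Step 4: at (-0.432, -0.108), ∇E = (-4.32, -1.08) → (-0.432, -0.108) − 0.04·(-4.32, -1.08) = (-0.2592, -0.0648)
∂E/∂t at (-0.2592, -0.0648) = -0.648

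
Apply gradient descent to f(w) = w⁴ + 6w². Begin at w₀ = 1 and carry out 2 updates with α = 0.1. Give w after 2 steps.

f′(w) = 4w³ + 12w
Step 1: f′(1) = 16; w₁ = 1 − 0.1·16 = -0.6
Step 2: f′(-0.6) = -8.064; w₂ = -0.6 − 0.1·(-8.064) = 0.2064

0.2064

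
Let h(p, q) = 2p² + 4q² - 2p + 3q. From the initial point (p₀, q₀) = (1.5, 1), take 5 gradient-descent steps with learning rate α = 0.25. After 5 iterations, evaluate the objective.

∇h = (4p - 2, 8q + 3)
Step 1: at (1.5, 1), ∇h = (4, 11) → (1.5, 1) − 0.25·(4, 11) = (0.5, -1.75)
Step 2: at (0.5, -1.75), ∇h = (0, -11) → (0.5, -1.75) − 0.25·(0, -11) = (0.5, 1)
Step 3: at (0.5, 1), ∇h = (0, 11) → (0.5, 1) − 0.25·(0, 11) = (0.5, -1.75)
Step 4: at (0.5, -1.75), ∇h = (0, -11) → (0.5, -1.75) − 0.25·(0, -11) = (0.5, 1)
Step 5: at (0.5, 1), ∇h = (0, 11) → (0.5, 1) − 0.25·(0, 11) = (0.5, -1.75)
h(0.5, -1.75) = 6.5

6.5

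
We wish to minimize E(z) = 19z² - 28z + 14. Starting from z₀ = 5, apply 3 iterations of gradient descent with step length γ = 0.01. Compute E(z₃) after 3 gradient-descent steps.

23.298228719296

E′(z) = 38z - 28
Step 1: E′(5) = 162; z₁ = 5 − 0.01·162 = 3.38
Step 2: E′(3.38) = 100.44; z₂ = 3.38 − 0.01·100.44 = 2.3756
Step 3: E′(2.3756) = 62.2728; z₃ = 2.3756 − 0.01·62.2728 = 1.752872
E(1.752872) = 23.298228719296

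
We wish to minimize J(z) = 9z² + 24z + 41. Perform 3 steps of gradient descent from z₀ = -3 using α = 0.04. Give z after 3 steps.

J′(z) = 18z + 24
z₁ = -3 − 0.04·(-30) = -1.8
z₂ = -1.8 − 0.04·(-8.4) = -1.464
z₃ = -1.464 − 0.04·(-2.352) = -1.36992

-1.36992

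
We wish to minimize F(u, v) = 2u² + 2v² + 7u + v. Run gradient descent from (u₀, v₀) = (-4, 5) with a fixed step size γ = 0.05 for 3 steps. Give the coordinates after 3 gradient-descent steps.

(-2.902, 2.438)

∇F = (4u + 7, 4v + 1)
Step 1: at (-4, 5), ∇F = (-9, 21) → (-4, 5) − 0.05·(-9, 21) = (-3.55, 3.95)
Step 2: at (-3.55, 3.95), ∇F = (-7.2, 16.8) → (-3.55, 3.95) − 0.05·(-7.2, 16.8) = (-3.19, 3.11)
Step 3: at (-3.19, 3.11), ∇F = (-5.76, 13.44) → (-3.19, 3.11) − 0.05·(-5.76, 13.44) = (-2.902, 2.438)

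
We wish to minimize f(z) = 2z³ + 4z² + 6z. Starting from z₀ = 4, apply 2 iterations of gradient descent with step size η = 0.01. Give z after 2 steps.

f′(z) = 6z² + 8z + 6
z₁ = 4 − 0.01·134 = 2.66
z₂ = 2.66 − 0.01·69.7336 = 1.962664

1.962664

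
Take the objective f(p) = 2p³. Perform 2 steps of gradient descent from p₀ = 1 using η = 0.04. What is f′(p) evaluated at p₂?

f′(p) = 6p²
p₁ = 1 − 0.04·6 = 0.76
p₂ = 0.76 − 0.04·3.4656 = 0.621376
f′(p) at (0.621376) = 2.316648800256

2.316648800256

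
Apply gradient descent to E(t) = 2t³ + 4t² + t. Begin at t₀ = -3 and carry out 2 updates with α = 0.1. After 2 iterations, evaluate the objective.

E′(t) = 6t² + 8t + 1
t₁ = -3 − 0.1·31 = -6.1
t₂ = -6.1 − 0.1·175.46 = -23.646
E(-23.646) = -24229.645516272

-24229.645516272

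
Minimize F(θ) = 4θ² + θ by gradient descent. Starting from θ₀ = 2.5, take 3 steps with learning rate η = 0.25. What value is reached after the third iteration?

F′(θ) = 8θ + 1
Step 1: F′(2.5) = 21; θ₁ = 2.5 − 0.25·21 = -2.75
Step 2: F′(-2.75) = -21; θ₂ = -2.75 − 0.25·(-21) = 2.5
Step 3: F′(2.5) = 21; θ₃ = 2.5 − 0.25·21 = -2.75

-2.75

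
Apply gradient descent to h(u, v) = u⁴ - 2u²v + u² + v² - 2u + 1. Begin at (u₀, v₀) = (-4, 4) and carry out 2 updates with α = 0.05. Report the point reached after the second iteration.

∇h = (4u³ - 4uv + 2u - 2, -2u² + 2v)
Step 1: at (-4, 4), ∇h = (-202, -24) → (-4, 4) − 0.05·(-202, -24) = (6.1, 5.2)
Step 2: at (6.1, 5.2), ∇h = (791.244, -64.02) → (6.1, 5.2) − 0.05·(791.244, -64.02) = (-33.4622, 8.401)

(-33.4622, 8.401)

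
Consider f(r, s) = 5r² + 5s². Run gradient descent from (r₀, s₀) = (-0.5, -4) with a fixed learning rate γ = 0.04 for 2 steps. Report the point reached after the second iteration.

(-0.18, -1.44)

∇f = (10r, 10s)
(r₁, s₁) = (-0.5, -4) − 0.04·(-5, -40) = (-0.3, -2.4)
(r₂, s₂) = (-0.3, -2.4) − 0.04·(-3, -24) = (-0.18, -1.44)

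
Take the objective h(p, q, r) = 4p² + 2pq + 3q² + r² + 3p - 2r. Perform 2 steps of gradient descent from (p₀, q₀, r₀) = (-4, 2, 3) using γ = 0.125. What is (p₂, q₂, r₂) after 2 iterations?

(-0.75, 0.59375, 2.125)

∇h = (8p + 2q + 3, 2p + 6q, 2r - 2)
(p₁, q₁, r₁) = (-4, 2, 3) − 0.125·(-25, 4, 4) = (-0.875, 1.5, 2.5)
(p₂, q₂, r₂) = (-0.875, 1.5, 2.5) − 0.125·(-1, 7.25, 3) = (-0.75, 0.59375, 2.125)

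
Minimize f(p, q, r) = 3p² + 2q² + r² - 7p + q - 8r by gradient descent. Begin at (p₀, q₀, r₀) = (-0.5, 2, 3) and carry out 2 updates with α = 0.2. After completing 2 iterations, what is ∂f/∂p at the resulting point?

∇f = (6p - 7, 4q + 1, 2r - 8)
Step 1: at (-0.5, 2, 3), ∇f = (-10, 9, -2) → (-0.5, 2, 3) − 0.2·(-10, 9, -2) = (1.5, 0.2, 3.4)
Step 2: at (1.5, 0.2, 3.4), ∇f = (2, 1.8, -1.2) → (1.5, 0.2, 3.4) − 0.2·(2, 1.8, -1.2) = (1.1, -0.16, 3.64)
∂f/∂p at (1.1, -0.16, 3.64) = -0.4

-0.4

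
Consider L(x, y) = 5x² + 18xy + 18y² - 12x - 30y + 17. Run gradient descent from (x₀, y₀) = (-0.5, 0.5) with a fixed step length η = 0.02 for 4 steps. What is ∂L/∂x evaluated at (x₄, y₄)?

∇L = (10x + 18y - 12, 18x + 36y - 30)
(x₁, y₁) = (-0.5, 0.5) − 0.02·(-8, -21) = (-0.34, 0.92)
(x₂, y₂) = (-0.34, 0.92) − 0.02·(1.16, -3) = (-0.3632, 0.98)
(x₃, y₃) = (-0.3632, 0.98) − 0.02·(2.008, -1.2576) = (-0.40336, 1.005152)
(x₄, y₄) = (-0.40336, 1.005152) − 0.02·(2.059136, -1.075008) = (-0.44454272, 1.02665216)
∂L/∂x at (-0.44454272, 1.02665216) = 2.03431168

2.03431168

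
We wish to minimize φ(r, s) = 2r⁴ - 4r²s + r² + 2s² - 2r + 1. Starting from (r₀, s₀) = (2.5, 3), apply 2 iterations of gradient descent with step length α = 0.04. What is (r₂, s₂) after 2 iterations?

(-0.36680064, 2.964544)

∇φ = (8r³ - 8rs + 2r - 2, -4r² + 4s)
(r₁, s₁) = (2.5, 3) − 0.04·(68, -13) = (-0.22, 3.52)
(r₂, s₂) = (-0.22, 3.52) − 0.04·(3.670016, 13.8864) = (-0.36680064, 2.964544)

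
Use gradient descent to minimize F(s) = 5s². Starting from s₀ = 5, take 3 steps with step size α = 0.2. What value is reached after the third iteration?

-5

F′(s) = 10s
Step 1: F′(5) = 50; s₁ = 5 − 0.2·50 = -5
Step 2: F′(-5) = -50; s₂ = -5 − 0.2·(-50) = 5
Step 3: F′(5) = 50; s₃ = 5 − 0.2·50 = -5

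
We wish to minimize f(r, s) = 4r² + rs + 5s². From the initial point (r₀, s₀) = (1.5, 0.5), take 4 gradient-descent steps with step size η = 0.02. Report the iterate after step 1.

(1.25, 0.37)

∇f = (8r + s, r + 10s)
Step 1: at (1.5, 0.5), ∇f = (12.5, 6.5) → (1.5, 0.5) − 0.02·(12.5, 6.5) = (1.25, 0.37)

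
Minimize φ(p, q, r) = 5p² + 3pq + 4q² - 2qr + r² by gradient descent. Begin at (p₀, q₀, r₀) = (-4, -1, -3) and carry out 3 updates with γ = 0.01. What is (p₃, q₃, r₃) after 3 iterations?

∇φ = (10p + 3q, 3p + 8q - 2r, -2q + 2r)
(p₁, q₁, r₁) = (-4, -1, -3) − 0.01·(-43, -14, -4) = (-3.57, -0.86, -2.96)
(p₂, q₂, r₂) = (-3.57, -0.86, -2.96) − 0.01·(-38.28, -11.67, -4.2) = (-3.1872, -0.7433, -2.918)
(p₃, q₃, r₃) = (-3.1872, -0.7433, -2.918) − 0.01·(-34.1019, -9.672, -4.3494) = (-2.846181, -0.64658, -2.874506)

(-2.846181, -0.64658, -2.874506)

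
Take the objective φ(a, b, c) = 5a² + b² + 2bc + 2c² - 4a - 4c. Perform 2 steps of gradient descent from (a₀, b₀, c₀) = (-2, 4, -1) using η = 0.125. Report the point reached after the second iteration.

∇φ = (10a - 4, 2b + 2c, 2b + 4c - 4)
Step 1: at (-2, 4, -1), ∇φ = (-24, 6, 0) → (-2, 4, -1) − 0.125·(-24, 6, 0) = (1, 3.25, -1)
Step 2: at (1, 3.25, -1), ∇φ = (6, 4.5, -1.5) → (1, 3.25, -1) − 0.125·(6, 4.5, -1.5) = (0.25, 2.6875, -0.8125)

(0.25, 2.6875, -0.8125)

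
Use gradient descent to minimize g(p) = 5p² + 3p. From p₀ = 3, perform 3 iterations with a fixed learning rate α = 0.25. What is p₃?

g′(p) = 10p + 3
p₁ = 3 − 0.25·33 = -5.25
p₂ = -5.25 − 0.25·(-49.5) = 7.125
p₃ = 7.125 − 0.25·74.25 = -11.4375

-11.4375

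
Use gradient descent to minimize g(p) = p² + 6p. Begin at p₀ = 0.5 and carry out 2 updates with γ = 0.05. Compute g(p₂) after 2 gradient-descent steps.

g′(p) = 2p + 6
p₁ = 0.5 − 0.05·7 = 0.15
p₂ = 0.15 − 0.05·6.3 = -0.165
g(-0.165) = -0.962775

-0.962775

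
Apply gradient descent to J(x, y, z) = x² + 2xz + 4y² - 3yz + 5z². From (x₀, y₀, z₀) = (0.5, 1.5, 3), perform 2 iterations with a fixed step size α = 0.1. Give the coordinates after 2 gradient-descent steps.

∇J = (2x + 2z, 8y - 3z, 2x - 3y + 10z)
(x₁, y₁, z₁) = (0.5, 1.5, 3) − 0.1·(7, 3, 26.5) = (-0.2, 1.2, 0.35)
(x₂, y₂, z₂) = (-0.2, 1.2, 0.35) − 0.1·(0.3, 8.55, -0.5) = (-0.23, 0.345, 0.4)

(-0.23, 0.345, 0.4)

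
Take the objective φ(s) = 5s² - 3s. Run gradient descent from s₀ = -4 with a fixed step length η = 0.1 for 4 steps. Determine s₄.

φ′(s) = 10s - 3
Step 1: φ′(-4) = -43; s₁ = -4 − 0.1·(-43) = 0.3
Step 2: φ′(0.3) = 0; s₂ = 0.3 − 0.1·0 = 0.3
Step 3: φ′(0.3) = 0; s₃ = 0.3 − 0.1·0 = 0.3
Step 4: φ′(0.3) = 0; s₄ = 0.3 − 0.1·0 = 0.3

0.3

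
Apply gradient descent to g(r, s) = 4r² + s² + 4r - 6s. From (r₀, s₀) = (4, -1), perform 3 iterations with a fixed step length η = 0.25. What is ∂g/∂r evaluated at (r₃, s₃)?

-36

∇g = (8r + 4, 2s - 6)
Step 1: at (4, -1), ∇g = (36, -8) → (4, -1) − 0.25·(36, -8) = (-5, 1)
Step 2: at (-5, 1), ∇g = (-36, -4) → (-5, 1) − 0.25·(-36, -4) = (4, 2)
Step 3: at (4, 2), ∇g = (36, -2) → (4, 2) − 0.25·(36, -2) = (-5, 2.5)
∂g/∂r at (-5, 2.5) = -36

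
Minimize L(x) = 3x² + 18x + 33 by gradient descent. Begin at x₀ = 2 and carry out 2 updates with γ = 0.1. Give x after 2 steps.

-2.2

L′(x) = 6x + 18
x₁ = 2 − 0.1·30 = -1
x₂ = -1 − 0.1·12 = -2.2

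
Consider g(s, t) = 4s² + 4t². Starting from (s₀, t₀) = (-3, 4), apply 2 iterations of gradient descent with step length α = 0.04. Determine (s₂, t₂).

(-1.3872, 1.8496)

∇g = (8s, 8t)
Step 1: at (-3, 4), ∇g = (-24, 32) → (-3, 4) − 0.04·(-24, 32) = (-2.04, 2.72)
Step 2: at (-2.04, 2.72), ∇g = (-16.32, 21.76) → (-2.04, 2.72) − 0.04·(-16.32, 21.76) = (-1.3872, 1.8496)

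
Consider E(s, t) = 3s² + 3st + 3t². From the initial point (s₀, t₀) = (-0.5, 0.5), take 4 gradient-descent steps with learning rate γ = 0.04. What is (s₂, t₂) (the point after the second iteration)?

(-0.3872, 0.3872)

∇E = (6s + 3t, 3s + 6t)
(s₁, t₁) = (-0.5, 0.5) − 0.04·(-1.5, 1.5) = (-0.44, 0.44)
(s₂, t₂) = (-0.44, 0.44) − 0.04·(-1.32, 1.32) = (-0.3872, 0.3872)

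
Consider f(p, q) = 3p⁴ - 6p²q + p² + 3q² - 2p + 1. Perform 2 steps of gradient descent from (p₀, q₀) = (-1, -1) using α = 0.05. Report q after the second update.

∇f = (12p³ - 12pq + 2p - 2, -6p² + 6q)
Step 1: at (-1, -1), ∇f = (-28, -12) → (-1, -1) − 0.05·(-28, -12) = (0.4, -0.4)
Step 2: at (0.4, -0.4), ∇f = (1.488, -3.36) → (0.4, -0.4) − 0.05·(1.488, -3.36) = (0.3256, -0.232)
q = -0.232

-0.232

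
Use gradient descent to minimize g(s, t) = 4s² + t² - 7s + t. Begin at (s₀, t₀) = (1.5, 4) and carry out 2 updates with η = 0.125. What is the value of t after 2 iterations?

∇g = (8s - 7, 2t + 1)
(s₁, t₁) = (1.5, 4) − 0.125·(5, 9) = (0.875, 2.875)
(s₂, t₂) = (0.875, 2.875) − 0.125·(0, 6.75) = (0.875, 2.03125)
t = 2.03125

2.03125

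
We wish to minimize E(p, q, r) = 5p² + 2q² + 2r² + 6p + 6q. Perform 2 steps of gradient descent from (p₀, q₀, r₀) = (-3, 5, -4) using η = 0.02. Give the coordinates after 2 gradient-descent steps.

∇E = (10p + 6, 4q + 6, 4r)
(p₁, q₁, r₁) = (-3, 5, -4) − 0.02·(-24, 26, -16) = (-2.52, 4.48, -3.68)
(p₂, q₂, r₂) = (-2.52, 4.48, -3.68) − 0.02·(-19.2, 23.92, -14.72) = (-2.136, 4.0016, -3.3856)

(-2.136, 4.0016, -3.3856)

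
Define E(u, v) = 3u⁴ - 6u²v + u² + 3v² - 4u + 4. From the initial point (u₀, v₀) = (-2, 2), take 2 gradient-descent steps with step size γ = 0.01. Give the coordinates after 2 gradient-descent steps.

(-1.37921792, 2.117216)

∇E = (12u³ - 12uv + 2u - 4, -6u² + 6v)
(u₁, v₁) = (-2, 2) − 0.01·(-56, -12) = (-1.44, 2.12)
(u₂, v₂) = (-1.44, 2.12) − 0.01·(-6.078208, 0.2784) = (-1.37921792, 2.117216)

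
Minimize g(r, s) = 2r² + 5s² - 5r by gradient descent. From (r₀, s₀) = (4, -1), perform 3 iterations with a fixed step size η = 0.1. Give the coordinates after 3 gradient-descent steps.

∇g = (4r - 5, 10s)
(r₁, s₁) = (4, -1) − 0.1·(11, -10) = (2.9, 0)
(r₂, s₂) = (2.9, 0) − 0.1·(6.6, 0) = (2.24, 0)
(r₃, s₃) = (2.24, 0) − 0.1·(3.96, 0) = (1.844, 0)

(1.844, 0)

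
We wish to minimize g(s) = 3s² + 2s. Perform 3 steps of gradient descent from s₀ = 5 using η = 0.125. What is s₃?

-0.25

g′(s) = 6s + 2
s₁ = 5 − 0.125·32 = 1
s₂ = 1 − 0.125·8 = 0
s₃ = 0 − 0.125·2 = -0.25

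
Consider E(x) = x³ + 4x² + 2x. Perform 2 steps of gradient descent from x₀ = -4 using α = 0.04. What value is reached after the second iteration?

E′(x) = 3x² + 8x + 2
x₁ = -4 − 0.04·18 = -4.72
x₂ = -4.72 − 0.04·31.0752 = -5.963008

-5.963008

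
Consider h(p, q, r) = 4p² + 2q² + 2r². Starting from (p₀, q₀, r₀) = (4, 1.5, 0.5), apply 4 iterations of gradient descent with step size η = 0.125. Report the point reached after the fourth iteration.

(0, 0.09375, 0.03125)

∇h = (8p, 4q, 4r)
(p₁, q₁, r₁) = (4, 1.5, 0.5) − 0.125·(32, 6, 2) = (0, 0.75, 0.25)
(p₂, q₂, r₂) = (0, 0.75, 0.25) − 0.125·(0, 3, 1) = (0, 0.375, 0.125)
(p₃, q₃, r₃) = (0, 0.375, 0.125) − 0.125·(0, 1.5, 0.5) = (0, 0.1875, 0.0625)
(p₄, q₄, r₄) = (0, 0.1875, 0.0625) − 0.125·(0, 0.75, 0.25) = (0, 0.09375, 0.03125)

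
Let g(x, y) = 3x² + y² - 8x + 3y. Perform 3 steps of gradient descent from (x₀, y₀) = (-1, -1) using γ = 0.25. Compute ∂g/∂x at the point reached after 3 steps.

∇g = (6x - 8, 2y + 3)
(x₁, y₁) = (-1, -1) − 0.25·(-14, 1) = (2.5, -1.25)
(x₂, y₂) = (2.5, -1.25) − 0.25·(7, 0.5) = (0.75, -1.375)
(x₃, y₃) = (0.75, -1.375) − 0.25·(-3.5, 0.25) = (1.625, -1.4375)
∂g/∂x at (1.625, -1.4375) = 1.75

1.75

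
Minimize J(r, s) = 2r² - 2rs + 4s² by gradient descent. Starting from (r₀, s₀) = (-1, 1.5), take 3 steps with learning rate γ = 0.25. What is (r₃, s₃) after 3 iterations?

∇J = (4r - 2s, -2r + 8s)
Step 1: at (-1, 1.5), ∇J = (-7, 14) → (-1, 1.5) − 0.25·(-7, 14) = (0.75, -2)
Step 2: at (0.75, -2), ∇J = (7, -17.5) → (0.75, -2) − 0.25·(7, -17.5) = (-1, 2.375)
Step 3: at (-1, 2.375), ∇J = (-8.75, 21) → (-1, 2.375) − 0.25·(-8.75, 21) = (1.1875, -2.875)

(1.1875, -2.875)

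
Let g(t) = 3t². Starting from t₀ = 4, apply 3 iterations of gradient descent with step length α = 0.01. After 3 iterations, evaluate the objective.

33.113749490688

g′(t) = 6t
t₁ = 4 − 0.01·24 = 3.76
t₂ = 3.76 − 0.01·22.56 = 3.5344
t₃ = 3.5344 − 0.01·21.2064 = 3.322336
g(3.322336) = 33.113749490688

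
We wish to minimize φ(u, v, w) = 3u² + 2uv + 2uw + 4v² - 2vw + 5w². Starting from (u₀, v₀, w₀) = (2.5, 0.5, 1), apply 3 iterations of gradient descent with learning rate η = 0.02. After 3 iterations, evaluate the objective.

∇φ = (6u + 2v + 2w, 2u + 8v - 2w, 2u - 2v + 10w)
(u₁, v₁, w₁) = (2.5, 0.5, 1) − 0.02·(18, 7, 14) = (2.14, 0.36, 0.72)
(u₂, v₂, w₂) = (2.14, 0.36, 0.72) − 0.02·(15, 5.72, 10.76) = (1.84, 0.2456, 0.5048)
(u₃, v₃, w₃) = (1.84, 0.2456, 0.5048) − 0.02·(12.5408, 4.6352, 8.2368) = (1.589184, 0.152896, 0.340064)
φ(1.589184, 0.152896, 0.340064) = 9.711063163904

9.711063163904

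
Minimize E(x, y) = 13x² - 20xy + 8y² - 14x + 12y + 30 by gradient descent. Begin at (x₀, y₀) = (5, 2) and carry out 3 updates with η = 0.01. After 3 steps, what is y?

∇E = (26x - 20y - 14, -20x + 16y + 12)
Step 1: at (5, 2), ∇E = (76, -56) → (5, 2) − 0.01·(76, -56) = (4.24, 2.56)
Step 2: at (4.24, 2.56), ∇E = (45.04, -31.84) → (4.24, 2.56) − 0.01·(45.04, -31.84) = (3.7896, 2.8784)
Step 3: at (3.7896, 2.8784), ∇E = (26.9616, -17.7376) → (3.7896, 2.8784) − 0.01·(26.9616, -17.7376) = (3.519984, 3.055776)
y = 3.055776

3.055776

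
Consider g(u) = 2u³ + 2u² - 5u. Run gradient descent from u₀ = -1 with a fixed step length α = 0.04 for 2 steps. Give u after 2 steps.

-0.725056

g′(u) = 6u² + 4u - 5
u₁ = -1 − 0.04·(-3) = -0.88
u₂ = -0.88 − 0.04·(-3.8736) = -0.725056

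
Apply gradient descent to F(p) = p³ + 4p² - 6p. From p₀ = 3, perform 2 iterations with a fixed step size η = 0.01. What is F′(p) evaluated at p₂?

F′(p) = 3p² + 8p - 6
Step 1: F′(3) = 45; p₁ = 3 − 0.01·45 = 2.55
Step 2: F′(2.55) = 33.9075; p₂ = 2.55 − 0.01·33.9075 = 2.210925
F′(p) at (2.210925) = 26.351968066875

26.351968066875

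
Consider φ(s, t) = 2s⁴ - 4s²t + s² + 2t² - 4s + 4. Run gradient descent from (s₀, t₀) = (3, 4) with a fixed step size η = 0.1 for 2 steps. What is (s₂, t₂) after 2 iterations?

∇φ = (8s³ - 8st + 2s - 4, -4s² + 4t)
(s₁, t₁) = (3, 4) − 0.1·(122, -20) = (-9.2, 6)
(s₂, t₂) = (-9.2, 6) − 0.1·(-5810.304, -314.56) = (571.8304, 37.456)

(571.8304, 37.456)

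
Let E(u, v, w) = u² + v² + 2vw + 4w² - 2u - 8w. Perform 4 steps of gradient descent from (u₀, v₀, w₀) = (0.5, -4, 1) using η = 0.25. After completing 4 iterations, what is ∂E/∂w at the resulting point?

∇E = (2u - 2, 2v + 2w, 2v + 8w - 8)
Step 1: at (0.5, -4, 1), ∇E = (-1, -6, -8) → (0.5, -4, 1) − 0.25·(-1, -6, -8) = (0.75, -2.5, 3)
Step 2: at (0.75, -2.5, 3), ∇E = (-0.5, 1, 11) → (0.75, -2.5, 3) − 0.25·(-0.5, 1, 11) = (0.875, -2.75, 0.25)
Step 3: at (0.875, -2.75, 0.25), ∇E = (-0.25, -5, -11.5) → (0.875, -2.75, 0.25) − 0.25·(-0.25, -5, -11.5) = (0.9375, -1.5, 3.125)
Step 4: at (0.9375, -1.5, 3.125), ∇E = (-0.125, 3.25, 14) → (0.9375, -1.5, 3.125) − 0.25·(-0.125, 3.25, 14) = (0.96875, -2.3125, -0.375)
∂E/∂w at (0.96875, -2.3125, -0.375) = -15.625

-15.625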